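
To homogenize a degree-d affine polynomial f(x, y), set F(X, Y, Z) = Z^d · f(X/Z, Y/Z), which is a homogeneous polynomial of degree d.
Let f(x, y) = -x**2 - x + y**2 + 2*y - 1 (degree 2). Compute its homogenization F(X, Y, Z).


F(X, Y, Z) = -X**2 - X*Z + Y**2 + 2*Y*Z - Z**2

deg(f) = 2.
Substitute x = X/Z, y = Y/Z into f, then multiply by Z^2.
  monomial -1·x^2·y^0 ↦ -1·X^2·Y^0·Z^0.
  monomial -1·x^1·y^0 ↦ -1·X^1·Y^0·Z^1.
  monomial 1·x^0·y^2 ↦ 1·X^0·Y^2·Z^0.
  monomial 2·x^0·y^1 ↦ 2·X^0·Y^1·Z^1.
  monomial -1·x^0·y^0 ↦ -1·X^0·Y^0·Z^2.
Collecting: F(X, Y, Z) = -X**2 - X*Z + Y**2 + 2*Y*Z - Z**2.


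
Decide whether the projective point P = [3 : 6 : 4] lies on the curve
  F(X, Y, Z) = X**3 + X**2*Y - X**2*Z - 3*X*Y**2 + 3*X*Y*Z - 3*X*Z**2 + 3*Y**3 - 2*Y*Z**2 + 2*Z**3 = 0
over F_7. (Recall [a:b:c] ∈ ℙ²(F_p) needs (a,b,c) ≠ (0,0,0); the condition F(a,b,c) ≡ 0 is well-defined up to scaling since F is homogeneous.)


F(3,6,4) ≡ 6 (mod 7); P is NOT on the curve.

Evaluate F(3, 6, 4) term-by-term (mod 7).
  X**3 ↦ 1·27·1·1 = 27
  X**2*Y ↦ 1·9·6·1 = 54
  -X**2*Z ↦ -1·9·1·4 = -36
  -3*X*Y**2 ↦ -3·3·36·1 = -324
  3*X*Y*Z ↦ 3·3·6·4 = 216
  -3*X*Z**2 ↦ -3·3·1·16 = -144
  3*Y**3 ↦ 3·1·216·1 = 648
  -2*Y*Z**2 ↦ -2·1·6·16 = -192
  2*Z**3 ↦ 2·1·1·64 = 128
Sum: F(3, 6, 4) = (27) + (54) + (-36) + (-324) + (216) + (-144) + (648) + (-192) + (128) = 377.
Reducing mod 7: 377 ≡ 6 (mod 7).
Since F(a, b, c) ≡ 6 ≠ 0 (mod 7), P does NOT lie on the curve.


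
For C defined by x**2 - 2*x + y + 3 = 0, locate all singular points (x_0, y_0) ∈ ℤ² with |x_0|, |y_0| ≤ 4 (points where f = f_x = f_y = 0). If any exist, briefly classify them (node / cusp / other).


No singular points in the scanned grid; C is smooth there.

Compute partial derivatives:
  f_x = 2*x - 2.
  f_y = 1.
f_y = 1 is a nonzero constant, so f_y never vanishes: no point (x, y) can satisfy f = f_x = f_y = 0. In particular no (x, y) ∈ {−4, ..., 4}² is singular; the curve is smooth.


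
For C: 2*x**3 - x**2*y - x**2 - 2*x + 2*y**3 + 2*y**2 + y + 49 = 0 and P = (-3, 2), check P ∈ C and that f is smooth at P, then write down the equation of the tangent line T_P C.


Tangent line at P: 70*x + 24*y + 162 = 0.

Step 1: f(-3, 2) = 0, so P lies on C.
Step 2: partial derivatives
  f_x(x, y) = 6*x**2 - 2*x*y - 2*x - 2, f_y(x, y) = -x**2 + 6*y**2 + 4*y + 1.
  f_x(P) = 70, f_y(P) = 24 (gradient nonzero, so P is smooth).
Step 3: tangent line at P: 70·(x − -3) + 24·(y − 2) = 0.
Expanding: 70*x + 24*y + 162 = 0.


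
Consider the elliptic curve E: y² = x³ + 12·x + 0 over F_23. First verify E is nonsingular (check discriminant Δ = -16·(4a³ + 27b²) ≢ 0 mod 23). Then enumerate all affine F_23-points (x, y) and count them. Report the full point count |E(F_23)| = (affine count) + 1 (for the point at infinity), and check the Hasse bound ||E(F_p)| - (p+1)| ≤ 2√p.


Affine points = {(0, 0), (1, 6), (1, 17), (2, 3), (2, 20), (5, 1), (5, 22), (6, 9), (6, 14), (7, 6), (7, 17), (9, 3), (9, 20), (10, 4), (10, 19), (12, 3), (12, 20), (15, 6), (15, 17), (19, 7), (19, 16), (20, 11), (20, 12)}; affine count = 23; |E(F_23)| = 24.

Discriminant check: Δ ∝ 4a³ + 27b² = 4·12³ + 27·0² = 4·1728 + 27·0 ≡ 12 (mod 23). Nonzero ⇒ E is nonsingular.
For each x ∈ F_23, compute rhs = x³ + 12·x + 0 mod 23, then count y ∈ F_23 with y² ≡ rhs.
  x = 0: rhs = 0, matching y values: 0 (1 points).
  x = 1: rhs = 13, matching y values: 6, 17 (2 points).
  x = 2: rhs = 9, matching y values: 3, 20 (2 points).
  x = 3: rhs = 17, matching y values: none (0 points).
  x = 4: rhs = 20, matching y values: none (0 points).
  x = 5: rhs = 1, matching y values: 1, 22 (2 points).
  x = 6: rhs = 12, matching y values: 9, 14 (2 points).
  x = 7: rhs = 13, matching y values: 6, 17 (2 points).
  x = 8: rhs = 10, matching y values: none (0 points).
  x = 9: rhs = 9, matching y values: 3, 20 (2 points).
  x = 10: rhs = 16, matching y values: 4, 19 (2 points).
  x = 11: rhs = 14, matching y values: none (0 points).
  x = 12: rhs = 9, matching y values: 3, 20 (2 points).
  x = 13: rhs = 7, matching y values: none (0 points).
  x = 14: rhs = 14, matching y values: none (0 points).
  x = 15: rhs = 13, matching y values: 6, 17 (2 points).
  x = 16: rhs = 10, matching y values: none (0 points).
  x = 17: rhs = 11, matching y values: none (0 points).
  x = 18: rhs = 22, matching y values: none (0 points).
  x = 19: rhs = 3, matching y values: 7, 16 (2 points).
  x = 20: rhs = 6, matching y values: 11, 12 (2 points).
  x = 21: rhs = 14, matching y values: none (0 points).
  x = 22: rhs = 10, matching y values: none (0 points).
Total affine count: 23.
Full point count |E(F_23)| = 23 + 1 = 24.
Hasse bound: |24 − (23+1)| = |0| = 0 ≤ 2√23 ≈ 9.5917 ✓.


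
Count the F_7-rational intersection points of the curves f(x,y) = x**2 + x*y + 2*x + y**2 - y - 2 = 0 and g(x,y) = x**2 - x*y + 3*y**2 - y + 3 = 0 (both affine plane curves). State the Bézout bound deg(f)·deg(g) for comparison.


Common zeros: {(0, 6), (6, 6)}; count = 2; Bézout bound = 4.

deg(f) = 2, deg(g) = 2, so Bézout bound = 4.
Scan x ∈ F_7. For each x, list the y ∈ F_7 with f(x, y) ≡ 0 and those with g(x, y) ≡ 0 (mod 7); the common zeros in that column are the intersection.
  x = 0: f ≡ 0 at y ∈ {2, 6}; g ≡ 0 at y ∈ {6}; common: {6}.
  x = 1: f ≡ 0 at y ∈ ∅; g ≡ 0 at y ∈ ∅; common: ∅.
  x = 2: f ≡ 0 at y ∈ ∅; g ≡ 0 at y ∈ {0, 1}; common: ∅.
  x = 3: f ≡ 0 at y ∈ {2, 3}; g ≡ 0 at y ∈ ∅; common: ∅.
  x = 4: f ≡ 0 at y ∈ ∅; g ≡ 0 at y ∈ {2}; common: ∅.
  x = 5: f ≡ 0 at y ∈ ∅; g ≡ 0 at y ∈ {0, 2}; common: ∅.
  x = 6: f ≡ 0 at y ∈ {3, 6}; g ≡ 0 at y ∈ {1, 6}; common: {6}.
Collecting: common zeros = {(0, 6), (6, 6)}, so the count is 2.
Comparison with the Bézout bound: 2 ≤ 4 = deg(f)·deg(g), as expected for curves with no common component (the affine F_7-count falls short of the bound because intersections may lie at infinity, over extension fields, or carry multiplicity).


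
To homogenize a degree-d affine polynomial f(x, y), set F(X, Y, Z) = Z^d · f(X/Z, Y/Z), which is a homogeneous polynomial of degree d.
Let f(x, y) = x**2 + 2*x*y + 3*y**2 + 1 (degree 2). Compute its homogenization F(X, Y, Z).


F(X, Y, Z) = X**2 + 2*X*Y + 3*Y**2 + Z**2

deg(f) = 2.
Substitute x = X/Z, y = Y/Z into f, then multiply by Z^2.
  monomial 1·x^2·y^0 ↦ 1·X^2·Y^0·Z^0.
  monomial 2·x^1·y^1 ↦ 2·X^1·Y^1·Z^0.
  monomial 3·x^0·y^2 ↦ 3·X^0·Y^2·Z^0.
  monomial 1·x^0·y^0 ↦ 1·X^0·Y^0·Z^2.
Collecting: F(X, Y, Z) = X**2 + 2*X*Y + 3*Y**2 + Z**2.


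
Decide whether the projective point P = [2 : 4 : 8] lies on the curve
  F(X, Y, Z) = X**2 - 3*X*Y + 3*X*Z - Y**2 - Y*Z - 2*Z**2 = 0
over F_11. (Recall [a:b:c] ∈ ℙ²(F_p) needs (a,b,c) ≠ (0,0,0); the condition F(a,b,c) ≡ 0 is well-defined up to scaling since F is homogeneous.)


F(2,4,8) ≡ 6 (mod 11); P is NOT on the curve.

Evaluate F(2, 4, 8) term-by-term (mod 11).
  X**2 ↦ 1·4·1·1 = 4
  -3*X*Y ↦ -3·2·4·1 = -24
  3*X*Z ↦ 3·2·1·8 = 48
  -Y**2 ↦ -1·1·16·1 = -16
  -Y*Z ↦ -1·1·4·8 = -32
  -2*Z**2 ↦ -2·1·1·64 = -128
Sum: F(2, 4, 8) = (4) + (-24) + (48) + (-16) + (-32) + (-128) = -148.
Reducing mod 11: -148 ≡ 6 (mod 11).
Since F(a, b, c) ≡ 6 ≠ 0 (mod 11), P does NOT lie on the curve.


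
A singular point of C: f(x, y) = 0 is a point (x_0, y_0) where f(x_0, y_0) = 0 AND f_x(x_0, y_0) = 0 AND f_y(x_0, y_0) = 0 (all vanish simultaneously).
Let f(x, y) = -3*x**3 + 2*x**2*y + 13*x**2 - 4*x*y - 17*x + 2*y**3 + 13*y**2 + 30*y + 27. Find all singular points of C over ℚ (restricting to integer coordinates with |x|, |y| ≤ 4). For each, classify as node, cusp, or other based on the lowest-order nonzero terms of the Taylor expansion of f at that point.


Singular points: {(1, -2)}; classification: cusp.

Compute partial derivatives:
  f_x = -9*x**2 + 4*x*y + 26*x - 4*y - 17.
  f_y = 2*x**2 - 4*x + 6*y**2 + 26*y + 30.
Scan x_0 ∈ {−4, ..., 4}. For each x_0, f_y(x_0, y) is a polynomial in y; find its integer roots y ∈ {−4, ..., 4}, then test f_x and f at those candidates.
  x = -4: f_y(-4, y) = 6*y**2 + 26*y + 78; no integer root y with |y| ≤ 4.
  x = -3: f_y(-3, y) = 6*y**2 + 26*y + 60; no integer root y with |y| ≤ 4.
  x = -2: f_y(-2, y) = 6*y**2 + 26*y + 46; no integer root y with |y| ≤ 4.
  x = -1: f_y(-1, y) = 6*y**2 + 26*y + 36; no integer root y with |y| ≤ 4.
  x = 0: f_y(0, y) = 6*y**2 + 26*y + 30; no integer root y with |y| ≤ 4.
  x = 1: f_y(1, y) = 6*y**2 + 26*y + 28; vanishes at y ∈ {-2}. (1, -2): f_x = 0, f = 0 — SINGULAR.
  x = 2: f_y(2, y) = 6*y**2 + 26*y + 30; no integer root y with |y| ≤ 4.
  x = 3: f_y(3, y) = 6*y**2 + 26*y + 36; no integer root y with |y| ≤ 4.
  x = 4: f_y(4, y) = 6*y**2 + 26*y + 46; no integer root y with |y| ≤ 4.
Only singular point on the grid: (1, -2).
Classify: substitute x = 1 + u, y = -2 + v and expand: f = -3*u**3 + 2*u**2*v + 2*v**3 + v**2.
No constant or linear terms (consistent with a singular point). Quadratic part: v**2. Cubic part: -3*u**3 + 2*u**2*v + 2*v**3.
The quadratic part v**2 is a perfect square, so there is a single (double) tangent line v = 0, i.e. y = -2. Restricting the cubic part to that line (v = 0) leaves -3*u**3 ≠ 0, so f is not divisible by v and the branch is v² ≈ 3*u**3 to lowest order — this is a cusp.
Classification: cusp.


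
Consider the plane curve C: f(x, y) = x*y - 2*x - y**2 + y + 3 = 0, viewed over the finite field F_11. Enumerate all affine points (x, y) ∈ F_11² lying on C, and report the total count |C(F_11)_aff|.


Affine F_11-points: {(2, 5), (2, 9), (3, 1), (3, 3), (4, 6), (4, 10), (7, 0), (7, 8), (10, 4), (10, 7)}; count = 10.

For each of the 121 pairs (x, y) ∈ F_11², evaluate f(x, y) mod 11. Record the zeros.
  x = 0: [0↦3, 1↦3, 2↦1, 3↦8, 4↦2, 5↦5, 6↦6, 7↦5, 8↦2, 9↦8, 10↦1]  zeros at y ∈ ∅
  x = 1: [0↦1, 1↦2, 2↦1, 3↦9, 4↦4, 5↦8, 6↦10, 7↦10, 8↦8, 9↦4, 10↦9]  zeros at y ∈ ∅
  x = 2: [0↦10, 1↦1, 2↦1, 3↦10, 4↦6, 5↦0, 6↦3, 7↦4, 8↦3, 9↦0, 10↦6]  zeros at y ∈ {5, 9}
  x = 3: [0↦8, 1↦0, 2↦1, 3↦0, 4↦8, 5↦3, 6↦7, 7↦9, 8↦9, 9↦7, 10↦3]  zeros at y ∈ {1, 3}
  x = 4: [0↦6, 1↦10, 2↦1, 3↦1, 4↦10, 5↦6, 6↦0, 7↦3, 8↦4, 9↦3, 10↦0]  zeros at y ∈ {6, 10}
  x = 5: [0↦4, 1↦9, 2↦1, 3↦2, 4↦1, 5↦9, 6↦4, 7↦8, 8↦10, 9↦10, 10↦8]  zeros at y ∈ ∅
  x = 6: [0↦2, 1↦8, 2↦1, 3↦3, 4↦3, 5↦1, 6↦8, 7↦2, 8↦5, 9↦6, 10↦5]  zeros at y ∈ ∅
  x = 7: [0↦0, 1↦7, 2↦1, 3↦4, 4↦5, 5↦4, 6↦1, 7↦7, 8↦0, 9↦2, 10↦2]  zeros at y ∈ {0, 8}
  x = 8: [0↦9, 1↦6, 2↦1, 3↦5, 4↦7, 5↦7, 6↦5, 7↦1, 8↦6, 9↦9, 10↦10]  zeros at y ∈ ∅
  x = 9: [0↦7, 1↦5, 2↦1, 3↦6, 4↦9, 5↦10, 6↦9, 7↦6, 8↦1, 9↦5, 10↦7]  zeros at y ∈ ∅
  x = 10: [0↦5, 1↦4, 2↦1, 3↦7, 4↦0, 5↦2, 6↦2, 7↦0, 8↦7, 9↦1, 10↦4]  zeros at y ∈ {4, 7}
Collecting zeros: affine points = {(2, 5), (2, 9), (3, 1), (3, 3), (4, 6), (4, 10), (7, 0), (7, 8), (10, 4), (10, 7)}.
Total count |C(F_11)_aff| = 10.


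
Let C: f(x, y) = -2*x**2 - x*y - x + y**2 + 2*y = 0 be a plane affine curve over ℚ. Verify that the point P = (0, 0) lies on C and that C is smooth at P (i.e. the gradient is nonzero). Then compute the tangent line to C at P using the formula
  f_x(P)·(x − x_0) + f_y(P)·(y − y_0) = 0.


Tangent line at P: -x + 2*y = 0.

Step 1: f(0, 0) = 0, so P lies on C.
Step 2: partial derivatives
  f_x(x, y) = -4*x - y - 1, f_y(x, y) = -x + 2*y + 2.
  f_x(P) = -1, f_y(P) = 2 (gradient nonzero, so P is smooth).
Step 3: tangent line at P: -1·(x − 0) + 2·(y − 0) = 0.
Expanding: -x + 2*y = 0.


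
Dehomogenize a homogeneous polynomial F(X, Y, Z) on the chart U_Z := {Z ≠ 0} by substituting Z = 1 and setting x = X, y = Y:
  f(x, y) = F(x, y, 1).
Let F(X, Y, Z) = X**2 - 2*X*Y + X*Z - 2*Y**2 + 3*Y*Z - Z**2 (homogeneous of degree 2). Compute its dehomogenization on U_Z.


f(x, y) = x**2 - 2*x*y + x - 2*y**2 + 3*y - 1

On U_Z we set Z = 1. Each monomial c·X^i·Y^j·Z^k in F becomes c·x^i·y^j·1^k = c·x^i·y^j.
Substituting Z = 1: F(X, Y, 1) = x**2 - 2*x*y + x - 2*y**2 + 3*y - 1.
Note: deg(f) ≤ deg(F) = 2; strict inequality happens when F is divisible by Z (lost terms).


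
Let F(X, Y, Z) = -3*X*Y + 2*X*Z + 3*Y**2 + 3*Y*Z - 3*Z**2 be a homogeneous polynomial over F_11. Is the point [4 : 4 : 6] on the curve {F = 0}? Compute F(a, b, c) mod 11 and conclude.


F(4,4,6) ≡ 1 (mod 11); P is NOT on the curve.

Evaluate F(4, 4, 6) term-by-term (mod 11).
  -3*X*Y ↦ -3·4·4·1 = -48
  2*X*Z ↦ 2·4·1·6 = 48
  3*Y**2 ↦ 3·1·16·1 = 48
  3*Y*Z ↦ 3·1·4·6 = 72
  -3*Z**2 ↦ -3·1·1·36 = -108
Sum: F(4, 4, 6) = (-48) + (48) + (48) + (72) + (-108) = 12.
Reducing mod 11: 12 ≡ 1 (mod 11).
Since F(a, b, c) ≡ 1 ≠ 0 (mod 11), P does NOT lie on the curve.


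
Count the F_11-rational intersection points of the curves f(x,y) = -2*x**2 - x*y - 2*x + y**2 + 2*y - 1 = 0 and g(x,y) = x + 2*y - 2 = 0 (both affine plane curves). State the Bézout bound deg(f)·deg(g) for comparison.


Common zeros: ∅; count = 0; Bézout bound = 2.

deg(f) = 2, deg(g) = 1, so Bézout bound = 2.
Scan x ∈ F_11. For each x, list the y ∈ F_11 with f(x, y) ≡ 0 and those with g(x, y) ≡ 0 (mod 11); the common zeros in that column are the intersection.
  x = 0: f ≡ 0 at y ∈ ∅; g ≡ 0 at y ∈ {1}; common: ∅.
  x = 1: f ≡ 0 at y ∈ ∅; g ≡ 0 at y ∈ {6}; common: ∅.
  x = 2: f ≡ 0 at y ∈ ∅; g ≡ 0 at y ∈ {0}; common: ∅.
  x = 3: f ≡ 0 at y ∈ ∅; g ≡ 0 at y ∈ {5}; common: ∅.
  x = 4: f ≡ 0 at y ∈ {4, 9}; g ≡ 0 at y ∈ {10}; common: ∅.
  x = 5: f ≡ 0 at y ∈ {7}; g ≡ 0 at y ∈ {4}; common: ∅.
  x = 6: f ≡ 0 at y ∈ {1, 3}; g ≡ 0 at y ∈ {9}; common: ∅.
  x = 7: f ≡ 0 at y ∈ {7, 9}; g ≡ 0 at y ∈ {3}; common: ∅.
  x = 8: f ≡ 0 at y ∈ {3}; g ≡ 0 at y ∈ {8}; common: ∅.
  x = 9: f ≡ 0 at y ∈ {1, 6}; g ≡ 0 at y ∈ {2}; common: ∅.
  x = 10: f ≡ 0 at y ∈ ∅; g ≡ 0 at y ∈ {7}; common: ∅.
Collecting: common zeros = ∅, so the count is 0.
Comparison with the Bézout bound: 0 ≤ 2 = deg(f)·deg(g), as expected for curves with no common component (the affine F_11-count falls short of the bound because intersections may lie at infinity, over extension fields, or carry multiplicity).


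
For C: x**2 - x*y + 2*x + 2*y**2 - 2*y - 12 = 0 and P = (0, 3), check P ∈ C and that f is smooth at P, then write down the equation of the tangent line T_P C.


Tangent line at P: -x + 10*y - 30 = 0.

Step 1: f(0, 3) = 0, so P lies on C.
Step 2: partial derivatives
  f_x(x, y) = 2*x - y + 2, f_y(x, y) = -x + 4*y - 2.
  f_x(P) = -1, f_y(P) = 10 (gradient nonzero, so P is smooth).
Step 3: tangent line at P: -1·(x − 0) + 10·(y − 3) = 0.
Expanding: -x + 10*y - 30 = 0.


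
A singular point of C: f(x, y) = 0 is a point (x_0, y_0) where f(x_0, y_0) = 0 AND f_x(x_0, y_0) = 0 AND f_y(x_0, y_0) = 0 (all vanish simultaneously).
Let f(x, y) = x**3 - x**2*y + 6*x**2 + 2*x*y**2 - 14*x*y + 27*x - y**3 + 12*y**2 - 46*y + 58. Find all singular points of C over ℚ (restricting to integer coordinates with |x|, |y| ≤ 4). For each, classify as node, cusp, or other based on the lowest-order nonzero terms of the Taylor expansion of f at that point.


Singular points: {(-1, 3)}; classification: cusp.

Compute partial derivatives:
  f_x = 3*x**2 - 2*x*y + 12*x + 2*y**2 - 14*y + 27.
  f_y = -x**2 + 4*x*y - 14*x - 3*y**2 + 24*y - 46.
Scan x_0 ∈ {−4, ..., 4}. For each x_0, f_y(x_0, y) is a polynomial in y; find its integer roots y ∈ {−4, ..., 4}, then test f_x and f at those candidates.
  x = -4: f_y(-4, y) = -3*y**2 + 8*y - 6; no integer root y with |y| ≤ 4.
  x = -3: f_y(-3, y) = -3*y**2 + 12*y - 13; no integer root y with |y| ≤ 4.
  x = -2: f_y(-2, y) = -3*y**2 + 16*y - 22; no integer root y with |y| ≤ 4.
  x = -1: f_y(-1, y) = -3*y**2 + 20*y - 33; vanishes at y ∈ {3}. (-1, 3): f_x = 0, f = 0 — SINGULAR.
  x = 0: f_y(0, y) = -3*y**2 + 24*y - 46; no integer root y with |y| ≤ 4.
  x = 1: f_y(1, y) = -3*y**2 + 28*y - 61; no integer root y with |y| ≤ 4.
  x = 2: f_y(2, y) = -3*y**2 + 32*y - 78; no integer root y with |y| ≤ 4.
  x = 3: f_y(3, y) = -3*y**2 + 36*y - 97; no integer root y with |y| ≤ 4.
  x = 4: f_y(4, y) = -3*y**2 + 40*y - 118; no integer root y with |y| ≤ 4.
Only singular point on the grid: (-1, 3).
Classify: substitute x = -1 + u, y = 3 + v and expand: f = u**3 - u**2*v + 2*u*v**2 - v**3 + v**2.
No constant or linear terms (consistent with a singular point). Quadratic part: v**2. Cubic part: u**3 - u**2*v + 2*u*v**2 - v**3.
The quadratic part v**2 is a perfect square, so there is a single (double) tangent line v = 0, i.e. y = 3. Restricting the cubic part to that line (v = 0) leaves u**3 ≠ 0, so f is not divisible by v and the branch is v² ≈ -u**3 to lowest order — this is a cusp.
Classification: cusp.


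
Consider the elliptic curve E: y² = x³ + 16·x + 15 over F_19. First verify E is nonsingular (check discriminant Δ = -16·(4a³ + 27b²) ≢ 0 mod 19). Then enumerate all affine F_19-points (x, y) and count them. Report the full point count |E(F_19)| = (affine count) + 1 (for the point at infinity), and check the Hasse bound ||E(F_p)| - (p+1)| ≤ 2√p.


Affine points = {(2, 6), (2, 13), (5, 7), (5, 12), (6, 2), (6, 17), (8, 3), (8, 16), (10, 4), (10, 15), (12, 4), (12, 15), (13, 8), (13, 11), (14, 0), (15, 1), (15, 18), (16, 4), (16, 15), (18, 6), (18, 13)}; affine count = 21; |E(F_19)| = 22.

Discriminant check: Δ ∝ 4a³ + 27b² = 4·16³ + 27·15² = 4·4096 + 27·225 ≡ 1 (mod 19). Nonzero ⇒ E is nonsingular.
For each x ∈ F_19, compute rhs = x³ + 16·x + 15 mod 19, then count y ∈ F_19 with y² ≡ rhs.
  x = 0: rhs = 15, matching y values: none (0 points).
  x = 1: rhs = 13, matching y values: none (0 points).
  x = 2: rhs = 17, matching y values: 6, 13 (2 points).
  x = 3: rhs = 14, matching y values: none (0 points).
  x = 4: rhs = 10, matching y values: none (0 points).
  x = 5: rhs = 11, matching y values: 7, 12 (2 points).
  x = 6: rhs = 4, matching y values: 2, 17 (2 points).
  x = 7: rhs = 14, matching y values: none (0 points).
  x = 8: rhs = 9, matching y values: 3, 16 (2 points).
  x = 9: rhs = 14, matching y values: none (0 points).
  x = 10: rhs = 16, matching y values: 4, 15 (2 points).
  x = 11: rhs = 2, matching y values: none (0 points).
  x = 12: rhs = 16, matching y values: 4, 15 (2 points).
  x = 13: rhs = 7, matching y values: 8, 11 (2 points).
  x = 14: rhs = 0, matching y values: 0 (1 points).
  x = 15: rhs = 1, matching y values: 1, 18 (2 points).
  x = 16: rhs = 16, matching y values: 4, 15 (2 points).
  x = 17: rhs = 13, matching y values: none (0 points).
  x = 18: rhs = 17, matching y values: 6, 13 (2 points).
Total affine count: 21.
Full point count |E(F_19)| = 21 + 1 = 22.
Hasse bound: |22 − (19+1)| = |2| = 2 ≤ 2√19 ≈ 8.7178 ✓.


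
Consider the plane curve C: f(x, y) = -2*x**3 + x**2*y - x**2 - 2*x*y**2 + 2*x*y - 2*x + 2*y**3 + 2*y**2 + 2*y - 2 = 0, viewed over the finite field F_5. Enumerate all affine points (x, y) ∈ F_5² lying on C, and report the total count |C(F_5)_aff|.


Affine F_5-points: {(1, 1), (2, 3), (2, 4), (4, 2)}; count = 4.

For each of the 25 pairs (x, y) ∈ F_5², evaluate f(x, y) mod 5. Record the zeros.
  x = 0: [0↦3, 1↦4, 2↦1, 3↦1, 4↦1]  zeros at y ∈ ∅
  x = 1: [0↦3, 1↦0, 2↦4, 3↦2, 4↦1]  zeros at y ∈ {1}
  x = 2: [0↦4, 1↦4, 2↦2, 3↦0, 4↦0]  zeros at y ∈ {3, 4}
  x = 3: [0↦4, 1↦4, 2↦3, 3↦3, 4↦1]  zeros at y ∈ ∅
  x = 4: [0↦1, 1↦3, 2↦0, 3↦4, 4↦2]  zeros at y ∈ {2}
Collecting zeros: affine points = {(1, 1), (2, 3), (2, 4), (4, 2)}.
Total count |C(F_5)_aff| = 4.


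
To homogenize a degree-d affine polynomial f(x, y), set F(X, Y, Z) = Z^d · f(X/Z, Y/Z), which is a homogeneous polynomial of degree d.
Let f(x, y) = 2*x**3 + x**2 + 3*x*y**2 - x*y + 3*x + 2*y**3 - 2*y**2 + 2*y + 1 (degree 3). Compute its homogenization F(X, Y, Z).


F(X, Y, Z) = 2*X**3 + X**2*Z + 3*X*Y**2 - X*Y*Z + 3*X*Z**2 + 2*Y**3 - 2*Y**2*Z + 2*Y*Z**2 + Z**3

deg(f) = 3.
Substitute x = X/Z, y = Y/Z into f, then multiply by Z^3.
  monomial 2·x^3·y^0 ↦ 2·X^3·Y^0·Z^0.
  monomial 1·x^2·y^0 ↦ 1·X^2·Y^0·Z^1.
  monomial 3·x^1·y^2 ↦ 3·X^1·Y^2·Z^0.
  monomial -1·x^1·y^1 ↦ -1·X^1·Y^1·Z^1.
  monomial 3·x^1·y^0 ↦ 3·X^1·Y^0·Z^2.
  monomial 2·x^0·y^3 ↦ 2·X^0·Y^3·Z^0.
  monomial -2·x^0·y^2 ↦ -2·X^0·Y^2·Z^1.
  monomial 2·x^0·y^1 ↦ 2·X^0·Y^1·Z^2.
  monomial 1·x^0·y^0 ↦ 1·X^0·Y^0·Z^3.
Collecting: F(X, Y, Z) = 2*X**3 + X**2*Z + 3*X*Y**2 - X*Y*Z + 3*X*Z**2 + 2*Y**3 - 2*Y**2*Z + 2*Y*Z**2 + Z**3.


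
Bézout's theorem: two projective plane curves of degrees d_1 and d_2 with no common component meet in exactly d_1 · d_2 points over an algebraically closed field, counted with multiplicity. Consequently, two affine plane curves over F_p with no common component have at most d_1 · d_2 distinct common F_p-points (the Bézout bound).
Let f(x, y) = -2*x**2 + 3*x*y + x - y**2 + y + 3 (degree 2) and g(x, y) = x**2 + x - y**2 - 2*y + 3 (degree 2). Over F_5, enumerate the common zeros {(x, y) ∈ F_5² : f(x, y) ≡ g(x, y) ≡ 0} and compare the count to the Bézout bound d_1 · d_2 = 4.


Common zeros: {(1, 3)}; count = 1; Bézout bound = 4.

deg(f) = 2, deg(g) = 2, so Bézout bound = 4.
Scan x ∈ F_5. For each x, list the y ∈ F_5 with f(x, y) ≡ 0 and those with g(x, y) ≡ 0 (mod 5); the common zeros in that column are the intersection.
  x = 0: f ≡ 0 at y ∈ ∅; g ≡ 0 at y ∈ {1, 2}; common: ∅.
  x = 1: f ≡ 0 at y ∈ {1, 3}; g ≡ 0 at y ∈ {0, 3}; common: {3}.
  x = 2: f ≡ 0 at y ∈ ∅; g ≡ 0 at y ∈ {4}; common: ∅.
  x = 3: f ≡ 0 at y ∈ ∅; g ≡ 0 at y ∈ {0, 3}; common: ∅.
  x = 4: f ≡ 0 at y ∈ {0, 3}; g ≡ 0 at y ∈ {1, 2}; common: ∅.
Collecting: common zeros = {(1, 3)}, so the count is 1.
Comparison with the Bézout bound: 1 ≤ 4 = deg(f)·deg(g), as expected for curves with no common component (the affine F_5-count falls short of the bound because intersections may lie at infinity, over extension fields, or carry multiplicity).


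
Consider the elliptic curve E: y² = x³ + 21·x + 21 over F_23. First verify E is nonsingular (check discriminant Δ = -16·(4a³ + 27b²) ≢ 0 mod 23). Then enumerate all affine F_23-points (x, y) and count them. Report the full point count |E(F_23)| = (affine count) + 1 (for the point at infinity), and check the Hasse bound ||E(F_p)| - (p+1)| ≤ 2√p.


Affine points = {(2, 5), (2, 18), (4, 10), (4, 13), (6, 8), (6, 15), (10, 9), (10, 14), (12, 0), (14, 0), (15, 10), (15, 13), (17, 1), (17, 22), (20, 0)}; affine count = 15; |E(F_23)| = 16.

Discriminant check: Δ ∝ 4a³ + 27b² = 4·21³ + 27·21² = 4·9261 + 27·441 ≡ 7 (mod 23). Nonzero ⇒ E is nonsingular.
For each x ∈ F_23, compute rhs = x³ + 21·x + 21 mod 23, then count y ∈ F_23 with y² ≡ rhs.
  x = 0: rhs = 21, matching y values: none (0 points).
  x = 1: rhs = 20, matching y values: none (0 points).
  x = 2: rhs = 2, matching y values: 5, 18 (2 points).
  x = 3: rhs = 19, matching y values: none (0 points).
  x = 4: rhs = 8, matching y values: 10, 13 (2 points).
  x = 5: rhs = 21, matching y values: none (0 points).
  x = 6: rhs = 18, matching y values: 8, 15 (2 points).
  x = 7: rhs = 5, matching y values: none (0 points).
  x = 8: rhs = 11, matching y values: none (0 points).
  x = 9: rhs = 19, matching y values: none (0 points).
  x = 10: rhs = 12, matching y values: 9, 14 (2 points).
  x = 11: rhs = 19, matching y values: none (0 points).
  x = 12: rhs = 0, matching y values: 0 (1 points).
  x = 13: rhs = 7, matching y values: none (0 points).
  x = 14: rhs = 0, matching y values: 0 (1 points).
  x = 15: rhs = 8, matching y values: 10, 13 (2 points).
  x = 16: rhs = 14, matching y values: none (0 points).
  x = 17: rhs = 1, matching y values: 1, 22 (2 points).
  x = 18: rhs = 21, matching y values: none (0 points).
  x = 19: rhs = 11, matching y values: none (0 points).
  x = 20: rhs = 0, matching y values: 0 (1 points).
  x = 21: rhs = 17, matching y values: none (0 points).
  x = 22: rhs = 22, matching y values: none (0 points).
Total affine count: 15.
Full point count |E(F_23)| = 15 + 1 = 16.
Hasse bound: |16 − (23+1)| = |-8| = 8 ≤ 2√23 ≈ 9.5917 ✓.


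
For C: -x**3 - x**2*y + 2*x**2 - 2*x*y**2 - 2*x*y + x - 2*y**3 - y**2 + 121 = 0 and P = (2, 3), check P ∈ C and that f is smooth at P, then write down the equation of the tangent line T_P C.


Tangent line at P: -39*x - 92*y + 354 = 0.

Step 1: f(2, 3) = 0, so P lies on C.
Step 2: partial derivatives
  f_x(x, y) = -3*x**2 - 2*x*y + 4*x - 2*y**2 - 2*y + 1, f_y(x, y) = -x**2 - 4*x*y - 2*x - 6*y**2 - 2*y.
  f_x(P) = -39, f_y(P) = -92 (gradient nonzero, so P is smooth).
Step 3: tangent line at P: -39·(x − 2) + -92·(y − 3) = 0.
Expanding: -39*x - 92*y + 354 = 0.


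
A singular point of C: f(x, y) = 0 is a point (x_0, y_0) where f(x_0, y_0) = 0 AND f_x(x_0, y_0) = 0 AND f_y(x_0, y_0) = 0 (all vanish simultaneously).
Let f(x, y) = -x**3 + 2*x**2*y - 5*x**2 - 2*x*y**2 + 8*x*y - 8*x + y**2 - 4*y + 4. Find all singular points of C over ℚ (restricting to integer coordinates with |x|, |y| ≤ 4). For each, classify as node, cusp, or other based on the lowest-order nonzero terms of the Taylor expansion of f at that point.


Singular points: {(0, 2)}; classification: node.

Compute partial derivatives:
  f_x = -3*x**2 + 4*x*y - 10*x - 2*y**2 + 8*y - 8.
  f_y = 2*x**2 - 4*x*y + 8*x + 2*y - 4.
Scan x_0 ∈ {−4, ..., 4}. For each x_0, f_y(x_0, y) is a polynomial in y; find its integer roots y ∈ {−4, ..., 4}, then test f_x and f at those candidates.
  x = -4: f_y(-4, y) = 18*y - 4; no integer root y with |y| ≤ 4.
  x = -3: f_y(-3, y) = 14*y - 10; no integer root y with |y| ≤ 4.
  x = -2: f_y(-2, y) = 10*y - 12; no integer root y with |y| ≤ 4.
  x = -1: f_y(-1, y) = 6*y - 10; no integer root y with |y| ≤ 4.
  x = 0: f_y(0, y) = 2*y - 4; vanishes at y ∈ {2}. (0, 2): f_x = 0, f = 0 — SINGULAR.
  x = 1: f_y(1, y) = 6 - 2*y; vanishes at y ∈ {3}. (1, 3): f_x = -3 ≠ 0.
  x = 2: f_y(2, y) = 20 - 6*y; no integer root y with |y| ≤ 4.
  x = 3: f_y(3, y) = 38 - 10*y; no integer root y with |y| ≤ 4.
  x = 4: f_y(4, y) = 60 - 14*y; no integer root y with |y| ≤ 4.
Only singular point on the grid: (0, 2).
Classify: substitute x = 0 + u, y = 2 + v and expand: f = -u**3 + 2*u**2*v - u**2 - 2*u*v**2 + v**2.
No constant or linear terms (consistent with a singular point). Quadratic part: -u**2 + v**2. Cubic part: -u**3 + 2*u**2*v - 2*u*v**2.
The quadratic part v**2 - u**2 = (v − u)(v + u) splits into two distinct linear factors, so there are two distinct tangent lines y − 2 = ±(x − 0) — this is a node (ordinary double point).
Classification: node.


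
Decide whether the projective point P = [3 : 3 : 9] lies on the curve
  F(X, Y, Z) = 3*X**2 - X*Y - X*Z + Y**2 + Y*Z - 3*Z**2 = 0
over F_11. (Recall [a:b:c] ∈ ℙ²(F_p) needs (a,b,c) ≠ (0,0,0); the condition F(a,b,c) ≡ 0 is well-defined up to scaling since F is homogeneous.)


F(3,3,9) ≡ 4 (mod 11); P is NOT on the curve.

Evaluate F(3, 3, 9) term-by-term (mod 11).
  3*X**2 ↦ 3·9·1·1 = 27
  -X*Y ↦ -1·3·3·1 = -9
  -X*Z ↦ -1·3·1·9 = -27
  Y**2 ↦ 1·1·9·1 = 9
  Y*Z ↦ 1·1·3·9 = 27
  -3*Z**2 ↦ -3·1·1·81 = -243
Sum: F(3, 3, 9) = (27) + (-9) + (-27) + (9) + (27) + (-243) = -216.
Reducing mod 11: -216 ≡ 4 (mod 11).
Since F(a, b, c) ≡ 4 ≠ 0 (mod 11), P does NOT lie on the curve.


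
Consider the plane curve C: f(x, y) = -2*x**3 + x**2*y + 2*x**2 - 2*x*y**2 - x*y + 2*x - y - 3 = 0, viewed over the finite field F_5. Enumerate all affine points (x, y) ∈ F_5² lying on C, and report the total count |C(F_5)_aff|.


Affine F_5-points: {(0, 2), (2, 1), (2, 3), (4, 3), (4, 4)}; count = 5.

For each of the 25 pairs (x, y) ∈ F_5², evaluate f(x, y) mod 5. Record the zeros.
  x = 0: [0↦2, 1↦1, 2↦0, 3↦4, 4↦3]  zeros at y ∈ {2}
  x = 1: [0↦4, 1↦1, 2↦4, 3↦3, 4↦3]  zeros at y ∈ ∅
  x = 2: [0↦3, 1↦0, 2↦4, 3↦0, 4↦3]  zeros at y ∈ {1, 3}
  x = 3: [0↦2, 1↦1, 2↦3, 3↦3, 4↦1]  zeros at y ∈ ∅
  x = 4: [0↦4, 1↦2, 2↦4, 3↦0, 4↦0]  zeros at y ∈ {3, 4}
Collecting zeros: affine points = {(0, 2), (2, 1), (2, 3), (4, 3), (4, 4)}.
Total count |C(F_5)_aff| = 5.


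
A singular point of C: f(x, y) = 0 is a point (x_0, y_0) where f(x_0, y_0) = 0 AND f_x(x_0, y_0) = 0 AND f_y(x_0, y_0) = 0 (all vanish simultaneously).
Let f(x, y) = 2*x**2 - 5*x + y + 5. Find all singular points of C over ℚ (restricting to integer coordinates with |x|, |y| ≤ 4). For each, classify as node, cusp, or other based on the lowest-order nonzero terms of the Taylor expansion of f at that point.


No singular points in the scanned grid; C is smooth there.

Compute partial derivatives:
  f_x = 4*x - 5.
  f_y = 1.
f_y = 1 is a nonzero constant, so f_y never vanishes: no point (x, y) can satisfy f = f_x = f_y = 0. In particular no (x, y) ∈ {−4, ..., 4}² is singular; the curve is smooth.


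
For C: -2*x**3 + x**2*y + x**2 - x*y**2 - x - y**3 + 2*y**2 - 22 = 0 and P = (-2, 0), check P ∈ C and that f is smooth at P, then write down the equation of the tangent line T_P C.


Tangent line at P: -29*x + 4*y - 58 = 0.

Step 1: f(-2, 0) = 0, so P lies on C.
Step 2: partial derivatives
  f_x(x, y) = -6*x**2 + 2*x*y + 2*x - y**2 - 1, f_y(x, y) = x**2 - 2*x*y - 3*y**2 + 4*y.
  f_x(P) = -29, f_y(P) = 4 (gradient nonzero, so P is smooth).
Step 3: tangent line at P: -29·(x − -2) + 4·(y − 0) = 0.
Expanding: -29*x + 4*y - 58 = 0.


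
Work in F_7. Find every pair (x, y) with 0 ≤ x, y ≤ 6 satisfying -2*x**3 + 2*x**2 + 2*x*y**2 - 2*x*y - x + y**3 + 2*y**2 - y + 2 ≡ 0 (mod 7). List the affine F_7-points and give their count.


Affine F_7-points: {(1, 6), (2, 2), (3, 1), (4, 0), (5, 0), (6, 0)}; count = 6.

For each of the 49 pairs (x, y) ∈ F_7², evaluate f(x, y) mod 7. Record the zeros.
  x = 0: [0↦2, 1↦4, 2↦2, 3↦2, 4↦3, 5↦4, 6↦4]  zeros at y ∈ ∅
  x = 1: [0↦1, 1↦3, 2↦5, 3↦6, 4↦5, 5↦1, 6↦0]  zeros at y ∈ {6}
  x = 2: [0↦6, 1↦1, 2↦0, 3↦2, 4↦6, 5↦4, 6↦2]  zeros at y ∈ {2}
  x = 3: [0↦5, 1↦0, 2↦3, 3↦6, 4↦1, 5↦1, 6↦5]  zeros at y ∈ {1}
  x = 4: [0↦0, 1↦2, 2↦2, 3↦6, 4↦6, 5↦1, 6↦4]  zeros at y ∈ {0}
  x = 5: [0↦0, 1↦2, 2↦6, 3↦4, 4↦2, 5↦6, 6↦1]  zeros at y ∈ {0}
  x = 6: [0↦0, 1↦2, 2↦3, 3↦2, 4↦5, 5↦4, 6↦5]  zeros at y ∈ {0}
Collecting zeros: affine points = {(1, 6), (2, 2), (3, 1), (4, 0), (5, 0), (6, 0)}.
Total count |C(F_7)_aff| = 6.


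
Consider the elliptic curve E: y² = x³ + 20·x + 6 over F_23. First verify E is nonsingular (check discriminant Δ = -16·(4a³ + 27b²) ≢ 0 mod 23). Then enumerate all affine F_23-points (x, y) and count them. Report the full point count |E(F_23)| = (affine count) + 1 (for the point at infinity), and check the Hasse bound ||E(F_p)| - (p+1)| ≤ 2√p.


Affine points = {(0, 11), (0, 12), (1, 2), (1, 21), (2, 10), (2, 13), (3, 1), (3, 22), (4, 9), (4, 14), (5, 1), (5, 22), (7, 11), (7, 12), (9, 8), (9, 15), (11, 4), (11, 19), (13, 5), (13, 18), (15, 1), (15, 22), (16, 11), (16, 12), (19, 0), (21, 2), (21, 21), (22, 10), (22, 13)}; affine count = 29; |E(F_23)| = 30.

Discriminant check: Δ ∝ 4a³ + 27b² = 4·20³ + 27·6² = 4·8000 + 27·36 ≡ 13 (mod 23). Nonzero ⇒ E is nonsingular.
For each x ∈ F_23, compute rhs = x³ + 20·x + 6 mod 23, then count y ∈ F_23 with y² ≡ rhs.
  x = 0: rhs = 6, matching y values: 11, 12 (2 points).
  x = 1: rhs = 4, matching y values: 2, 21 (2 points).
  x = 2: rhs = 8, matching y values: 10, 13 (2 points).
  x = 3: rhs = 1, matching y values: 1, 22 (2 points).
  x = 4: rhs = 12, matching y values: 9, 14 (2 points).
  x = 5: rhs = 1, matching y values: 1, 22 (2 points).
  x = 6: rhs = 20, matching y values: none (0 points).
  x = 7: rhs = 6, matching y values: 11, 12 (2 points).
  x = 8: rhs = 11, matching y values: none (0 points).
  x = 9: rhs = 18, matching y values: 8, 15 (2 points).
  x = 10: rhs = 10, matching y values: none (0 points).
  x = 11: rhs = 16, matching y values: 4, 19 (2 points).
  x = 12: rhs = 19, matching y values: none (0 points).
  x = 13: rhs = 2, matching y values: 5, 18 (2 points).
  x = 14: rhs = 17, matching y values: none (0 points).
  x = 15: rhs = 1, matching y values: 1, 22 (2 points).
  x = 16: rhs = 6, matching y values: 11, 12 (2 points).
  x = 17: rhs = 15, matching y values: none (0 points).
  x = 18: rhs = 11, matching y values: none (0 points).
  x = 19: rhs = 0, matching y values: 0 (1 points).
  x = 20: rhs = 11, matching y values: none (0 points).
  x = 21: rhs = 4, matching y values: 2, 21 (2 points).
  x = 22: rhs = 8, matching y values: 10, 13 (2 points).
Total affine count: 29.
Full point count |E(F_23)| = 29 + 1 = 30.
Hasse bound: |30 − (23+1)| = |6| = 6 ≤ 2√23 ≈ 9.5917 ✓.


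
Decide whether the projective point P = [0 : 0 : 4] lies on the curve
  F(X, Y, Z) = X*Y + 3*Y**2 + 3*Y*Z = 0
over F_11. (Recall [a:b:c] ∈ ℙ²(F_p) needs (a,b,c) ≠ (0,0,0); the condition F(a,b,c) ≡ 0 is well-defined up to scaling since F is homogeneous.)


F(0,0,4) ≡ 0 (mod 11); P is on the curve.

Evaluate F(0, 0, 4) term-by-term (mod 11).
  X*Y ↦ 1·0·0·1 = 0
  3*Y**2 ↦ 3·1·0·1 = 0
  3*Y*Z ↦ 3·1·0·4 = 0
Sum: F(0, 0, 4) = (0) + (0) + (0) = 0.
Reducing mod 11: 0 ≡ 0 (mod 11).
Since F(a, b, c) ≡ 0 (mod 11), P lies on the curve.


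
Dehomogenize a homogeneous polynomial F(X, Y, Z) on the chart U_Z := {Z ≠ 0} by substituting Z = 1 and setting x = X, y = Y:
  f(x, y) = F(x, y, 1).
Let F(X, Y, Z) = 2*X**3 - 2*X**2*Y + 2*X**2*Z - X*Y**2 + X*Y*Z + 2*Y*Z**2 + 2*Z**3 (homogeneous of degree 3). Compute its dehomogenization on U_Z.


f(x, y) = 2*x**3 - 2*x**2*y + 2*x**2 - x*y**2 + x*y + 2*y + 2

On U_Z we set Z = 1. Each monomial c·X^i·Y^j·Z^k in F becomes c·x^i·y^j·1^k = c·x^i·y^j.
Substituting Z = 1: F(X, Y, 1) = 2*x**3 - 2*x**2*y + 2*x**2 - x*y**2 + x*y + 2*y + 2.
Note: deg(f) ≤ deg(F) = 3; strict inequality happens when F is divisible by Z (lost terms).


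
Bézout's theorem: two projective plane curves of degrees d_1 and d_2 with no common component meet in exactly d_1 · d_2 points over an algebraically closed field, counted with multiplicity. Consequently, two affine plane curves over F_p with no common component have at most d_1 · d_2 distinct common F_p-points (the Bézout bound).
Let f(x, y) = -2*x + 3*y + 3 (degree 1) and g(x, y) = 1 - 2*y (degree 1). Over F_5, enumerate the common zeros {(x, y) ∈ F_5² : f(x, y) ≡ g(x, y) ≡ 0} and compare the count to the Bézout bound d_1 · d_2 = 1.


Common zeros: {(1, 3)}; count = 1; Bézout bound = 1.

deg(f) = 1, deg(g) = 1, so Bézout bound = 1.
Scan x ∈ F_5. For each x, list the y ∈ F_5 with f(x, y) ≡ 0 and those with g(x, y) ≡ 0 (mod 5); the common zeros in that column are the intersection.
  x = 0: f ≡ 0 at y ∈ {4}; g ≡ 0 at y ∈ {3}; common: ∅.
  x = 1: f ≡ 0 at y ∈ {3}; g ≡ 0 at y ∈ {3}; common: {3}.
  x = 2: f ≡ 0 at y ∈ {2}; g ≡ 0 at y ∈ {3}; common: ∅.
  x = 3: f ≡ 0 at y ∈ {1}; g ≡ 0 at y ∈ {3}; common: ∅.
  x = 4: f ≡ 0 at y ∈ {0}; g ≡ 0 at y ∈ {3}; common: ∅.
Collecting: common zeros = {(1, 3)}, so the count is 1.
Comparison with the Bézout bound: 1 ≤ 1 = deg(f)·deg(g), as expected for curves with no common component (the bound is attained).


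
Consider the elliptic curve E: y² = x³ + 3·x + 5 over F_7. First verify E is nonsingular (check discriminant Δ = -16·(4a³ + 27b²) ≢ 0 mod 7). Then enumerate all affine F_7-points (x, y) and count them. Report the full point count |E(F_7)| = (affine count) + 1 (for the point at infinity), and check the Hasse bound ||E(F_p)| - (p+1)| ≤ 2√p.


Affine points = {(1, 3), (1, 4), (4, 2), (4, 5), (6, 1), (6, 6)}; affine count = 6; |E(F_7)| = 7.

Discriminant check: Δ ∝ 4a³ + 27b² = 4·3³ + 27·5² = 4·27 + 27·25 ≡ 6 (mod 7). Nonzero ⇒ E is nonsingular.
For each x ∈ F_7, compute rhs = x³ + 3·x + 5 mod 7, then count y ∈ F_7 with y² ≡ rhs.
  x = 0: rhs = 5, matching y values: none (0 points).
  x = 1: rhs = 2, matching y values: 3, 4 (2 points).
  x = 2: rhs = 5, matching y values: none (0 points).
  x = 3: rhs = 6, matching y values: none (0 points).
  x = 4: rhs = 4, matching y values: 2, 5 (2 points).
  x = 5: rhs = 5, matching y values: none (0 points).
  x = 6: rhs = 1, matching y values: 1, 6 (2 points).
Total affine count: 6.
Full point count |E(F_7)| = 6 + 1 = 7.
Hasse bound: |7 − (7+1)| = |-1| = 1 ≤ 2√7 ≈ 5.2915 ✓.


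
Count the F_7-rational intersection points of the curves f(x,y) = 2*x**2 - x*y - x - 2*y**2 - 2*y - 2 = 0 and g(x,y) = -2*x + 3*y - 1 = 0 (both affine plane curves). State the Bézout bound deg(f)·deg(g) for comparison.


Common zeros: ∅; count = 0; Bézout bound = 2.

deg(f) = 2, deg(g) = 1, so Bézout bound = 2.
Scan x ∈ F_7. For each x, list the y ∈ F_7 with f(x, y) ≡ 0 and those with g(x, y) ≡ 0 (mod 7); the common zeros in that column are the intersection.
  x = 0: f ≡ 0 at y ∈ {2, 4}; g ≡ 0 at y ∈ {5}; common: ∅.
  x = 1: f ≡ 0 at y ∈ {3, 6}; g ≡ 0 at y ∈ {1}; common: ∅.
  x = 2: f ≡ 0 at y ∈ ∅; g ≡ 0 at y ∈ {4}; common: ∅.
  x = 3: f ≡ 0 at y ∈ ∅; g ≡ 0 at y ∈ {0}; common: ∅.
  x = 4: f ≡ 0 at y ∈ ∅; g ≡ 0 at y ∈ {3}; common: ∅.
  x = 5: f ≡ 0 at y ∈ {2, 5}; g ≡ 0 at y ∈ {6}; common: ∅.
  x = 6: f ≡ 0 at y ∈ {4, 6}; g ≡ 0 at y ∈ {2}; common: ∅.
Collecting: common zeros = ∅, so the count is 0.
Comparison with the Bézout bound: 0 ≤ 2 = deg(f)·deg(g), as expected for curves with no common component (the affine F_7-count falls short of the bound because intersections may lie at infinity, over extension fields, or carry multiplicity).


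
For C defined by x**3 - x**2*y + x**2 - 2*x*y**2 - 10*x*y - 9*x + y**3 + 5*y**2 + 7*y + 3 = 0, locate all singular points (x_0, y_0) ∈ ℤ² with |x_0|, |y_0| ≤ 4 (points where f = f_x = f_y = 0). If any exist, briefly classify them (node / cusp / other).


Singular points: {(-1, -2)}; classification: cusp.

Compute partial derivatives:
  f_x = 3*x**2 - 2*x*y + 2*x - 2*y**2 - 10*y - 9.
  f_y = -x**2 - 4*x*y - 10*x + 3*y**2 + 10*y + 7.
Scan x_0 ∈ {−4, ..., 4}. For each x_0, f_y(x_0, y) is a polynomial in y; find its integer roots y ∈ {−4, ..., 4}, then test f_x and f at those candidates.
  x = -4: f_y(-4, y) = 3*y**2 + 26*y + 31; no integer root y with |y| ≤ 4.
  x = -3: f_y(-3, y) = 3*y**2 + 22*y + 28; no integer root y with |y| ≤ 4.
  x = -2: f_y(-2, y) = 3*y**2 + 18*y + 23; no integer root y with |y| ≤ 4.
  x = -1: f_y(-1, y) = 3*y**2 + 14*y + 16; vanishes at y ∈ {-2}. (-1, -2): f_x = 0, f = 0 — SINGULAR.
  x = 0: f_y(0, y) = 3*y**2 + 10*y + 7; vanishes at y ∈ {-1}. (0, -1): f_x = -1 ≠ 0.
  x = 1: f_y(1, y) = 3*y**2 + 6*y - 4; no integer root y with |y| ≤ 4.
  x = 2: f_y(2, y) = 3*y**2 + 2*y - 17; no integer root y with |y| ≤ 4.
  x = 3: f_y(3, y) = 3*y**2 - 2*y - 32; no integer root y with |y| ≤ 4.
  x = 4: f_y(4, y) = 3*y**2 - 6*y - 49; no integer root y with |y| ≤ 4.
Only singular point on the grid: (-1, -2).
Classify: substitute x = -1 + u, y = -2 + v and expand: f = u**3 - u**2*v - 2*u*v**2 + v**3 + v**2.
No constant or linear terms (consistent with a singular point). Quadratic part: v**2. Cubic part: u**3 - u**2*v - 2*u*v**2 + v**3.
The quadratic part v**2 is a perfect square, so there is a single (double) tangent line v = 0, i.e. y = -2. Restricting the cubic part to that line (v = 0) leaves u**3 ≠ 0, so f is not divisible by v and the branch is v² ≈ -u**3 to lowest order — this is a cusp.
Classification: cusp.


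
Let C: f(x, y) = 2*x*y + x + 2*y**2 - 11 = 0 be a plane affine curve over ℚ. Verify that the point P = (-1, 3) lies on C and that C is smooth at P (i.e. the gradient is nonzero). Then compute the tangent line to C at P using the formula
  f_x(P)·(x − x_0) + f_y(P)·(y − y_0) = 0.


Tangent line at P: 7*x + 10*y - 23 = 0.

Step 1: f(-1, 3) = 0, so P lies on C.
Step 2: partial derivatives
  f_x(x, y) = 2*y + 1, f_y(x, y) = 2*x + 4*y.
  f_x(P) = 7, f_y(P) = 10 (gradient nonzero, so P is smooth).
Step 3: tangent line at P: 7·(x − -1) + 10·(y − 3) = 0.
Expanding: 7*x + 10*y - 23 = 0.
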